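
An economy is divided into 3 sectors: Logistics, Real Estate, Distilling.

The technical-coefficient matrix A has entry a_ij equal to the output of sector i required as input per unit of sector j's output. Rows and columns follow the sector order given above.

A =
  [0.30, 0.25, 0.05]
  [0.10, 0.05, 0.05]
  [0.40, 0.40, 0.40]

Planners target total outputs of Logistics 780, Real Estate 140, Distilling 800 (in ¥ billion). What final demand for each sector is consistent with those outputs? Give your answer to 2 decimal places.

d_L = 471.00, d_R = 15.00, d_D = 112.00

I − A =
  [   0.70    -0.25    -0.05]
  [  -0.10     0.95    -0.05]
  [  -0.40    -0.40     0.60]
d = (I − A) x:
  d_L = (+0.70)·780 + (-0.25)·140 + (-0.05)·800 = 471.00
  d_R = (-0.10)·780 + (+0.95)·140 + (-0.05)·800 = 15.00
  d_D = (-0.40)·780 + (-0.40)·140 + (+0.60)·800 = 112.00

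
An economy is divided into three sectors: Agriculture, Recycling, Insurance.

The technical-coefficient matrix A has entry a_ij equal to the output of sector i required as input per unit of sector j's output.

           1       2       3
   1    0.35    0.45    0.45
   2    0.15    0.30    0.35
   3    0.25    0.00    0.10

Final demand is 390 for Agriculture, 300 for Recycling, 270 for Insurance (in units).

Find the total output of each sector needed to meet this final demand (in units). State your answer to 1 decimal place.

x_1 = 2145.4, x_2 = 1336.3, x_3 = 895.9

I − A =
  [   0.65    -0.45    -0.45]
  [  -0.15     0.70    -0.35]
  [  -0.25     0.00     0.90]
Cofactors of I−A, C_ij = (−1)^(i+j)·(minor ij) (rows/columns in the sector order above):
  C_11 = (0.70)(0.90) − (-0.35)(0.00) = 0.6300
  C_12 = −[(-0.15)(0.90) − (-0.35)(-0.25)] = 0.2225
  C_13 = (-0.15)(0.00) − (0.70)(-0.25) = 0.1750
  C_21 = −[(-0.45)(0.90) − (-0.45)(0.00)] = 0.4050
  C_22 = (0.65)(0.90) − (-0.45)(-0.25) = 0.4725
  C_23 = −[(0.65)(0.00) − (-0.45)(-0.25)] = 0.1125
  C_31 = (-0.45)(-0.35) − (-0.45)(0.70) = 0.4725
  C_32 = −[(0.65)(-0.35) − (-0.45)(-0.15)] = 0.2950
  C_33 = (0.65)(0.70) − (-0.45)(-0.15) = 0.3875
det(I−A) = Σ_j (I−A)_1j·C_1j = (0.65)(0.6300) + (-0.45)(0.2225) + (-0.45)(0.1750) = 0.230625
adj(I−A) = Cᵀ =
  [ 0.6300   0.4050   0.4725]
  [ 0.2225   0.4725   0.2950]
  [ 0.1750   0.1125   0.3875]
(I − A)⁻¹ = adj(I−A) / det(I−A) ≈
  [   2.7317     1.7561     2.0488]
  [   0.9648     2.0488     1.2791]
  [   0.7588     0.4878     1.6802]
x = (I − A)⁻¹ d = adj(I−A)·d / det(I−A), with det(I−A) = 0.230625:
  x_1 = (0.6300·390 + 0.4050·300 + 0.4725·270) / 0.230625 = 494.775 / 0.230625 ≈ 2145.4
  x_2 = (0.2225·390 + 0.4725·300 + 0.2950·270) / 0.230625 = 308.175 / 0.230625 ≈ 1336.3
  x_3 = (0.1750·390 + 0.1125·300 + 0.3875·270) / 0.230625 = 206.625 / 0.230625 ≈ 895.9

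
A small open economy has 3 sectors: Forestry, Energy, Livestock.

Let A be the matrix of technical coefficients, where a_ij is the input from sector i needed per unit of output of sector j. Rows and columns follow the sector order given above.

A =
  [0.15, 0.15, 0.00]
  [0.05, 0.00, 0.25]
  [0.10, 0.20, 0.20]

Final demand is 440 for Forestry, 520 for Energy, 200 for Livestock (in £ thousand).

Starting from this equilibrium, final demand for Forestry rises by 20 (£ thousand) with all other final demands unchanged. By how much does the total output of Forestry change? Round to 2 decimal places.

I − A =
  [   0.85    -0.15     0.00]
  [  -0.05     1.00    -0.25]
  [  -0.10    -0.20     0.80]
Cofactors of I−A, C_ij = (−1)^(i+j)·(minor ij) (rows/columns in the sector order above):
  C_11 = (1.00)(0.80) − (-0.25)(-0.20) = 0.7500
  C_12 = −[(-0.05)(0.80) − (-0.25)(-0.10)] = 0.0650
  C_13 = (-0.05)(-0.20) − (1.00)(-0.10) = 0.1100
  C_21 = −[(-0.15)(0.80) − (0.00)(-0.20)] = 0.1200
  C_22 = (0.85)(0.80) − (0.00)(-0.10) = 0.6800
  C_23 = −[(0.85)(-0.20) − (-0.15)(-0.10)] = 0.1850
  C_31 = (-0.15)(-0.25) − (0.00)(1.00) = 0.0375
  C_32 = −[(0.85)(-0.25) − (0.00)(-0.05)] = 0.2125
  C_33 = (0.85)(1.00) − (-0.15)(-0.05) = 0.8425
det(I−A) = Σ_j (I−A)_1j·C_1j = (0.85)(0.7500) + (-0.15)(0.0650) + (0.00)(0.1100) = 0.62775
adj(I−A) = Cᵀ =
  [ 0.7500   0.1200   0.0375]
  [ 0.0650   0.6800   0.2125]
  [ 0.1100   0.1850   0.8425]
(I − A)⁻¹ = adj(I−A) / det(I−A) ≈
  [   1.1947     0.1912     0.0597]
  [   0.1035     1.0832     0.3385]
  [   0.1752     0.2947     1.3421]
Δx = (I − A)⁻¹ Δd with Δd having +20 in the Forestry component and 0 elsewhere.
So Δx_1 = L_11 · (+20), where L_11 = adj(I−A)_11 / det(I−A) = 0.7500 / 0.62775.
Δx_1 = 0.7500 × (+20) / 0.62775 = 15.00 / 0.62775 ≈ 23.89.

Δx_1 = 23.89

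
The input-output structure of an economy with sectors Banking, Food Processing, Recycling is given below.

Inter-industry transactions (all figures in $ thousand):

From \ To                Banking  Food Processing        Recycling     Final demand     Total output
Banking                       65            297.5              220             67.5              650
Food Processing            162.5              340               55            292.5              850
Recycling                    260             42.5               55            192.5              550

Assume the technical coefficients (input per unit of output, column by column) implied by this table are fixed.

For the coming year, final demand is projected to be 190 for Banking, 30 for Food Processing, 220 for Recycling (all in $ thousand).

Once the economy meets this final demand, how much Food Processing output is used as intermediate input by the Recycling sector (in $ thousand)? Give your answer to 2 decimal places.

z_FR = 53.20

Technical coefficients a_ij = z_ij / X_j:
  a_BB = 65/650 = 0.10, a_FB = 162.5/650 = 0.25, a_RB = 260/650 = 0.40
  a_BF = 297.5/850 = 0.35, a_FF = 340/850 = 0.40, a_RF = 42.5/850 = 0.05
  a_BR = 220/550 = 0.40, a_FR = 55/550 = 0.10, a_RR = 55/550 = 0.10
I − A =
  [   0.90    -0.35    -0.40]
  [  -0.25     0.60    -0.10]
  [  -0.40    -0.05     0.90]
Cofactors of I−A, C_ij = (−1)^(i+j)·(minor ij) (rows/columns in the sector order above):
  C_11 = (0.60)(0.90) − (-0.10)(-0.05) = 0.5350
  C_12 = −[(-0.25)(0.90) − (-0.10)(-0.40)] = 0.2650
  C_13 = (-0.25)(-0.05) − (0.60)(-0.40) = 0.2525
  C_21 = −[(-0.35)(0.90) − (-0.40)(-0.05)] = 0.3350
  C_22 = (0.90)(0.90) − (-0.40)(-0.40) = 0.6500
  C_23 = −[(0.90)(-0.05) − (-0.35)(-0.40)] = 0.1850
  C_31 = (-0.35)(-0.10) − (-0.40)(0.60) = 0.2750
  C_32 = −[(0.90)(-0.10) − (-0.40)(-0.25)] = 0.1900
  C_33 = (0.90)(0.60) − (-0.35)(-0.25) = 0.4525
det(I−A) = Σ_j (I−A)_1j·C_1j = (0.90)(0.5350) + (-0.35)(0.2650) + (-0.40)(0.2525) = 0.28775
adj(I−A) = Cᵀ =
  [ 0.5350   0.3350   0.2750]
  [ 0.2650   0.6500   0.1900]
  [ 0.2525   0.1850   0.4525]
(I − A)⁻¹ = adj(I−A) / det(I−A) ≈
  [   1.8593     1.1642     0.9557]
  [   0.9209     2.2589     0.6603]
  [   0.8775     0.6429     1.5725]
First solve x = (I − A)⁻¹ d = adj(I−A)·d / det(I−A); in particular x_R = (0.2525·190 + 0.1850·30 + 0.4525·220) / 0.28775 = 153.075 / 0.28775 ≈ 531.9722.
Intermediate flow from F to R: z_FR = a_FR · x_R = 0.10 × 153.075 / 0.28775 = 15.3075 / 0.28775 ≈ 53.20.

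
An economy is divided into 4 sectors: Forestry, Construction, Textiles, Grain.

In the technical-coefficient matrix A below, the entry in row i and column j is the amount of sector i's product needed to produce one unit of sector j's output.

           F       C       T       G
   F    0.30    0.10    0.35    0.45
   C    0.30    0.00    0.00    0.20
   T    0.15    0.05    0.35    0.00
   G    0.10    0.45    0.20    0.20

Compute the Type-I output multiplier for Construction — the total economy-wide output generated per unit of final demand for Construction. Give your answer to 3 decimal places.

m_C = 4.190

I − A =
  [   0.70    -0.10    -0.35    -0.45]
  [  -0.30     1.00     0.00    -0.20]
  [  -0.15    -0.05     0.65     0.00]
  [  -0.10    -0.45    -0.20     0.80]
Compute the cofactors C_ij = (−1)^(i+j)·(3×3 minor ij) of I−A; the adjugate is their transpose:
adj(I−A) = Cᵀ =
  [ 0.459500   0.202125   0.342500   0.309000]
  [ 0.175000   0.279250   0.146000   0.168250]
  [ 0.119500   0.068125   0.365250   0.084250]
  [ 0.185750   0.199375   0.216250   0.377750]
det(I−A) = Σ_j (I−A)_1j·C_1j = (0.70)(0.459500) + (-0.10)(0.175000) + (-0.35)(0.119500) + (-0.45)(0.185750) = 0.1787375
(I − A)⁻¹ = adj(I−A) / det(I−A) ≈
  [   2.5708     1.1308     1.9162     1.7288]
  [   0.9791     1.5623     0.8168     0.9413]
  [   0.6686     0.3811     2.0435     0.4714]
  [   1.0392     1.1155     1.2099     2.1134]
The output multiplier for sector j is the column-j sum of the Leontief inverse (I − A)⁻¹ = adj(I−A) / det(I−A).
Column C of adj(I−A): (0.202125, 0.279250, 0.068125, 0.199375); det(I−A) = 0.1787375.
m_C = (0.202125 + 0.279250 + 0.068125 + 0.199375) / 0.1787375 = 0.748875 / 0.1787375 ≈ 4.190.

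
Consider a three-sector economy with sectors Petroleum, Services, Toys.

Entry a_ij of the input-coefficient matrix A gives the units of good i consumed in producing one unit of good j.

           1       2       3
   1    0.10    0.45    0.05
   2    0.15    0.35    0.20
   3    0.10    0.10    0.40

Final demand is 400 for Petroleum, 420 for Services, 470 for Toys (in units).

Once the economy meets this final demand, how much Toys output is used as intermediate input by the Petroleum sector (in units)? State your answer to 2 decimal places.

z_31 = 114.87

I − A =
  [   0.90    -0.45    -0.05]
  [  -0.15     0.65    -0.20]
  [  -0.10    -0.10     0.60]
Cofactors of I−A, C_ij = (−1)^(i+j)·(minor ij) (rows/columns in the sector order above):
  C_11 = (0.65)(0.60) − (-0.20)(-0.10) = 0.3700
  C_12 = −[(-0.15)(0.60) − (-0.20)(-0.10)] = 0.1100
  C_13 = (-0.15)(-0.10) − (0.65)(-0.10) = 0.0800
  C_21 = −[(-0.45)(0.60) − (-0.05)(-0.10)] = 0.2750
  C_22 = (0.90)(0.60) − (-0.05)(-0.10) = 0.5350
  C_23 = −[(0.90)(-0.10) − (-0.45)(-0.10)] = 0.1350
  C_31 = (-0.45)(-0.20) − (-0.05)(0.65) = 0.1225
  C_32 = −[(0.90)(-0.20) − (-0.05)(-0.15)] = 0.1875
  C_33 = (0.90)(0.65) − (-0.45)(-0.15) = 0.5175
det(I−A) = Σ_j (I−A)_1j·C_1j = (0.90)(0.3700) + (-0.45)(0.1100) + (-0.05)(0.0800) = 0.2795
adj(I−A) = Cᵀ =
  [ 0.3700   0.2750   0.1225]
  [ 0.1100   0.5350   0.1875]
  [ 0.0800   0.1350   0.5175]
(I − A)⁻¹ = adj(I−A) / det(I−A) ≈
  [   1.3238     0.9839     0.4383]
  [   0.3936     1.9141     0.6708]
  [   0.2862     0.4830     1.8515]
First solve x = (I − A)⁻¹ d = adj(I−A)·d / det(I−A); in particular x_1 = (0.3700·400 + 0.2750·420 + 0.1225·470) / 0.2795 = 321.075 / 0.2795 ≈ 1148.7478.
Intermediate flow from 3 to 1: z_31 = a_31 · x_1 = 0.10 × 321.075 / 0.2795 = 32.1075 / 0.2795 ≈ 114.87.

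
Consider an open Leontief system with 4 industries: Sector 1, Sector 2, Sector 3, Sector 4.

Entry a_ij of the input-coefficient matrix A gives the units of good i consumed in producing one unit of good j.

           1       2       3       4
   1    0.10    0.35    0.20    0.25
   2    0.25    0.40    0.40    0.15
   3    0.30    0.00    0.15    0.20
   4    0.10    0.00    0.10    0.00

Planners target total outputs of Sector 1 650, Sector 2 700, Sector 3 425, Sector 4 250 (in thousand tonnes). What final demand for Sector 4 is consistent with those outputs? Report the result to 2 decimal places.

I − A =
  [   0.90    -0.35    -0.20    -0.25]
  [  -0.25     0.60    -0.40    -0.15]
  [  -0.30     0.00     0.85    -0.20]
  [  -0.10     0.00    -0.10     1.00]
d = (I − A) x:
  d_1 = (+0.90)·650 + (-0.35)·700 + (-0.20)·425 + (-0.25)·250 = 192.50
  d_2 = (-0.25)·650 + (+0.60)·700 + (-0.40)·425 + (-0.15)·250 = 50.00
  d_3 = (-0.30)·650 + (+0.00)·700 + (+0.85)·425 + (-0.20)·250 = 116.25
  d_4 = (-0.10)·650 + (+0.00)·700 + (-0.10)·425 + (+1.00)·250 = 142.50

d_4 = 142.50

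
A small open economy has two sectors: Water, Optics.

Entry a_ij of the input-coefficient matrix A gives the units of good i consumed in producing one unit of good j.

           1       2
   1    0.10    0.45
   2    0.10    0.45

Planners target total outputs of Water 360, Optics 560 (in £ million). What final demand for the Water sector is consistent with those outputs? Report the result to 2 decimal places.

I − A =
  [   0.90    -0.45]
  [  -0.10     0.55]
d = (I − A) x:
  d_1 = (+0.90)·360 + (-0.45)·560 = 72.00
  d_2 = (-0.10)·360 + (+0.55)·560 = 272.00

d_1 = 72.00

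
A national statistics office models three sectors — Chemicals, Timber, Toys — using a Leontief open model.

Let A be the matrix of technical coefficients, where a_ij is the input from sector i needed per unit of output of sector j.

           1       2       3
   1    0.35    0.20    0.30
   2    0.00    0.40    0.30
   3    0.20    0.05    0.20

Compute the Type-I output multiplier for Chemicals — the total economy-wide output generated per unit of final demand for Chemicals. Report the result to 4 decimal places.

I − A =
  [   0.65    -0.20    -0.30]
  [   0.00     0.60    -0.30]
  [  -0.20    -0.05     0.80]
Cofactors of I−A, C_ij = (−1)^(i+j)·(minor ij) (rows/columns in the sector order above):
  C_11 = (0.60)(0.80) − (-0.30)(-0.05) = 0.4650
  C_12 = −[(0.00)(0.80) − (-0.30)(-0.20)] = 0.0600
  C_13 = (0.00)(-0.05) − (0.60)(-0.20) = 0.1200
  C_21 = −[(-0.20)(0.80) − (-0.30)(-0.05)] = 0.1750
  C_22 = (0.65)(0.80) − (-0.30)(-0.20) = 0.4600
  C_23 = −[(0.65)(-0.05) − (-0.20)(-0.20)] = 0.0725
  C_31 = (-0.20)(-0.30) − (-0.30)(0.60) = 0.2400
  C_32 = −[(0.65)(-0.30) − (-0.30)(0.00)] = 0.1950
  C_33 = (0.65)(0.60) − (-0.20)(0.00) = 0.3900
det(I−A) = Σ_j (I−A)_1j·C_1j = (0.65)(0.4650) + (-0.20)(0.0600) + (-0.30)(0.1200) = 0.25425
adj(I−A) = Cᵀ =
  [ 0.4650   0.1750   0.2400]
  [ 0.0600   0.4600   0.1950]
  [ 0.1200   0.0725   0.3900]
(I − A)⁻¹ = adj(I−A) / det(I−A) ≈
  [   1.82891     0.68830     0.94395]
  [   0.23599     1.80924     0.76696]
  [   0.47198     0.28515     1.53392]
The output multiplier for sector j is the column-j sum of the Leontief inverse (I − A)⁻¹ = adj(I−A) / det(I−A).
Column 1 of adj(I−A): (0.4650, 0.0600, 0.1200); det(I−A) = 0.25425.
m_1 = (0.4650 + 0.0600 + 0.1200) / 0.25425 = 0.645 / 0.25425 ≈ 2.5369.

m_1 = 2.5369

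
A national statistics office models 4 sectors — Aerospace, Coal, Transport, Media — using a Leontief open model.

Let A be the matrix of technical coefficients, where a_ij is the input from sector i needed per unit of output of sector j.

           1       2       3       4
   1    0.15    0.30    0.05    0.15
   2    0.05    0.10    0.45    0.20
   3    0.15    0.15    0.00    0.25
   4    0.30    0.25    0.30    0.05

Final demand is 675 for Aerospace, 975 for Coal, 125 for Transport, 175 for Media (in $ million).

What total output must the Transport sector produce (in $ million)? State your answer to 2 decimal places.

x_3 = 1172.57

I − A =
  [   0.85    -0.30    -0.05    -0.15]
  [  -0.05     0.90    -0.45    -0.20]
  [  -0.15    -0.15     1.00    -0.25]
  [  -0.30    -0.25    -0.30     0.95]
Compute the cofactors C_ij = (−1)^(i+j)·(3×3 minor ij) of I−A; the adjugate is their transpose:
adj(I−A) = Cᵀ =
  [ 0.636250   0.317000   0.243875   0.231375]
  [ 0.210625   0.681125   0.401750   0.282375]
  [ 0.207500   0.238375   0.609625   0.243375]
  [ 0.321875   0.354625   0.375250   0.665250]
det(I−A) = Σ_j (I−A)_1j·C_1j = (0.85)(0.636250) + (-0.30)(0.210625) + (-0.05)(0.207500) + (-0.15)(0.321875) = 0.41896875
(I − A)⁻¹ = adj(I−A) / det(I−A) ≈
  [   1.5186     0.7566     0.5821     0.5522]
  [   0.5027     1.6257     0.9589     0.6740]
  [   0.4953     0.5690     1.4551     0.5809]
  [   0.7683     0.8464     0.8957     1.5878]
x = (I − A)⁻¹ d = adj(I−A)·d / det(I−A), with det(I−A) = 0.41896875:
  x_1 = (0.636250·675 + 0.317000·975 + 0.243875·125 + 0.231375·175) / 0.41896875 = 809.51875 / 0.41896875 ≈ 1932.17
  x_2 = (0.210625·675 + 0.681125·975 + 0.401750·125 + 0.282375·175) / 0.41896875 = 905.903125 / 0.41896875 ≈ 2162.22
  x_3 = (0.207500·675 + 0.238375·975 + 0.609625·125 + 0.243375·175) / 0.41896875 = 491.271875 / 0.41896875 ≈ 1172.57
  x_4 = (0.321875·675 + 0.354625·975 + 0.375250·125 + 0.665250·175) / 0.41896875 = 726.35 / 0.41896875 ≈ 1733.66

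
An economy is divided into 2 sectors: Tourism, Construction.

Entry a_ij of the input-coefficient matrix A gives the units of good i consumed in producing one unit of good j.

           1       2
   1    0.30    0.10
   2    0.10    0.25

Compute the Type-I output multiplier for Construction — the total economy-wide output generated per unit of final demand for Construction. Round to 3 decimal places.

I − A =
  [   0.70    -0.10]
  [  -0.10     0.75]
det(I−A) = (0.70)(0.75) − (-0.10)(-0.10) = 0.5150
adj(I−A) = [[0.75, 0.10], [0.10, 0.70]]
(I − A)⁻¹ = adj(I−A) / det(I−A) ≈
  [   1.4563     0.1942]
  [   0.1942     1.3592]
The output multiplier for sector j is the column-j sum of the Leontief inverse (I − A)⁻¹ = adj(I−A) / det(I−A).
Column 2 of adj(I−A): (0.10, 0.70); det(I−A) = 0.5150.
m_2 = (0.10 + 0.70) / 0.5150 = 0.80 / 0.5150 ≈ 1.553.

m_2 = 1.553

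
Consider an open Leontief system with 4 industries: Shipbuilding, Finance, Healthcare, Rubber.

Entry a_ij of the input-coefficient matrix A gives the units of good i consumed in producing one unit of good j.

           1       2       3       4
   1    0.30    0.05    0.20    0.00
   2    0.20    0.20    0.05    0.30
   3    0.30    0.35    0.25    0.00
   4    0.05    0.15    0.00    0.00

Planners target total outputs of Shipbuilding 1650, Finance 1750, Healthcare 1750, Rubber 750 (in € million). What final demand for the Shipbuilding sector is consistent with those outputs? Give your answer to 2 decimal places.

I − A =
  [   0.70    -0.05    -0.20     0.00]
  [  -0.20     0.80    -0.05    -0.30]
  [  -0.30    -0.35     0.75     0.00]
  [  -0.05    -0.15     0.00     1.00]
d = (I − A) x:
  d_1 = (+0.70)·1650 + (-0.05)·1750 + (-0.20)·1750 + (+0.00)·750 = 717.50
  d_2 = (-0.20)·1650 + (+0.80)·1750 + (-0.05)·1750 + (-0.30)·750 = 757.50
  d_3 = (-0.30)·1650 + (-0.35)·1750 + (+0.75)·1750 + (+0.00)·750 = 205.00
  d_4 = (-0.05)·1650 + (-0.15)·1750 + (+0.00)·1750 + (+1.00)·750 = 405.00

d_1 = 717.50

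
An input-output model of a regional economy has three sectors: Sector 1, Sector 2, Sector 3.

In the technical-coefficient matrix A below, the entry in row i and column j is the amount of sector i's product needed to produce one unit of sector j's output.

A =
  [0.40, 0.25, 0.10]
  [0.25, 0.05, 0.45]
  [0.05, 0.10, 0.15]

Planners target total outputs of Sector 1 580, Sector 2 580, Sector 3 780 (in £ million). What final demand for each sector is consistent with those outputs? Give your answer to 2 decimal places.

d_1 = 125.00, d_2 = 55.00, d_3 = 576.00

I − A =
  [   0.60    -0.25    -0.10]
  [  -0.25     0.95    -0.45]
  [  -0.05    -0.10     0.85]
d = (I − A) x:
  d_1 = (+0.60)·580 + (-0.25)·580 + (-0.10)·780 = 125.00
  d_2 = (-0.25)·580 + (+0.95)·580 + (-0.45)·780 = 55.00
  d_3 = (-0.05)·580 + (-0.10)·580 + (+0.85)·780 = 576.00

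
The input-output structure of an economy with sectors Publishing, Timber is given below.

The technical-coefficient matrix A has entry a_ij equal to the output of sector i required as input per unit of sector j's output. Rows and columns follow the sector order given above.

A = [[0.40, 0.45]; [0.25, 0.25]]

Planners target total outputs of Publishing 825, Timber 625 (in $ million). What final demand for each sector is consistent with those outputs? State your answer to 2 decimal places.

d_1 = 213.75, d_2 = 262.50

I − A =
  [   0.60    -0.45]
  [  -0.25     0.75]
d = (I − A) x:
  d_1 = (+0.60)·825 + (-0.45)·625 = 213.75
  d_2 = (-0.25)·825 + (+0.75)·625 = 262.50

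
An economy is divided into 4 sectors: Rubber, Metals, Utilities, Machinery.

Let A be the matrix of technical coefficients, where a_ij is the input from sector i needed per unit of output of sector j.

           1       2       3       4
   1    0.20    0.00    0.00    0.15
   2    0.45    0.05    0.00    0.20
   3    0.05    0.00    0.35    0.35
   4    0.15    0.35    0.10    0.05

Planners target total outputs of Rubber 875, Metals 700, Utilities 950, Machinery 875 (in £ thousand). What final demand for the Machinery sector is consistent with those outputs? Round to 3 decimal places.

d_4 = 360.000

I − A =
  [   0.80     0.00     0.00    -0.15]
  [  -0.45     0.95     0.00    -0.20]
  [  -0.05     0.00     0.65    -0.35]
  [  -0.15    -0.35    -0.10     0.95]
d = (I − A) x:
  d_1 = (+0.80)·875 + (+0.00)·700 + (+0.00)·950 + (-0.15)·875 = 568.750
  d_2 = (-0.45)·875 + (+0.95)·700 + (+0.00)·950 + (-0.20)·875 = 96.250
  d_3 = (-0.05)·875 + (+0.00)·700 + (+0.65)·950 + (-0.35)·875 = 267.500
  d_4 = (-0.15)·875 + (-0.35)·700 + (-0.10)·950 + (+0.95)·875 = 360.000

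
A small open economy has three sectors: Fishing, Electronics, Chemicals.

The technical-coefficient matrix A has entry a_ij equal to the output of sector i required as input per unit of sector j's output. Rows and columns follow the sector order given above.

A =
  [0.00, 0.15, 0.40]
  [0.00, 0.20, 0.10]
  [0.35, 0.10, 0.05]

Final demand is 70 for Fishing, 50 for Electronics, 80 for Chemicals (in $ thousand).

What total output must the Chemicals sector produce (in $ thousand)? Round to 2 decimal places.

I − A =
  [   1.00    -0.15    -0.40]
  [   0.00     0.80    -0.10]
  [  -0.35    -0.10     0.95]
Cofactors of I−A, C_ij = (−1)^(i+j)·(minor ij) (rows/columns in the sector order above):
  C_11 = (0.80)(0.95) − (-0.10)(-0.10) = 0.7500
  C_12 = −[(0.00)(0.95) − (-0.10)(-0.35)] = 0.0350
  C_13 = (0.00)(-0.10) − (0.80)(-0.35) = 0.2800
  C_21 = −[(-0.15)(0.95) − (-0.40)(-0.10)] = 0.1825
  C_22 = (1.00)(0.95) − (-0.40)(-0.35) = 0.8100
  C_23 = −[(1.00)(-0.10) − (-0.15)(-0.35)] = 0.1525
  C_31 = (-0.15)(-0.10) − (-0.40)(0.80) = 0.3350
  C_32 = −[(1.00)(-0.10) − (-0.40)(0.00)] = 0.1000
  C_33 = (1.00)(0.80) − (-0.15)(0.00) = 0.8000
det(I−A) = Σ_j (I−A)_1j·C_1j = (1.00)(0.7500) + (-0.15)(0.0350) + (-0.40)(0.2800) = 0.63275
adj(I−A) = Cᵀ =
  [ 0.7500   0.1825   0.3350]
  [ 0.0350   0.8100   0.1000]
  [ 0.2800   0.1525   0.8000]
(I − A)⁻¹ = adj(I−A) / det(I−A) ≈
  [   1.1853     0.2884     0.5294]
  [   0.0553     1.2801     0.1580]
  [   0.4425     0.2410     1.2643]
x = (I − A)⁻¹ d = adj(I−A)·d / det(I−A), with det(I−A) = 0.63275:
  x_F = (0.7500·70 + 0.1825·50 + 0.3350·80) / 0.63275 = 88.425 / 0.63275 ≈ 139.75
  x_E = (0.0350·70 + 0.8100·50 + 0.1000·80) / 0.63275 = 50.95 / 0.63275 ≈ 80.52
  x_C = (0.2800·70 + 0.1525·50 + 0.8000·80) / 0.63275 = 91.225 / 0.63275 ≈ 144.17

x_C = 144.17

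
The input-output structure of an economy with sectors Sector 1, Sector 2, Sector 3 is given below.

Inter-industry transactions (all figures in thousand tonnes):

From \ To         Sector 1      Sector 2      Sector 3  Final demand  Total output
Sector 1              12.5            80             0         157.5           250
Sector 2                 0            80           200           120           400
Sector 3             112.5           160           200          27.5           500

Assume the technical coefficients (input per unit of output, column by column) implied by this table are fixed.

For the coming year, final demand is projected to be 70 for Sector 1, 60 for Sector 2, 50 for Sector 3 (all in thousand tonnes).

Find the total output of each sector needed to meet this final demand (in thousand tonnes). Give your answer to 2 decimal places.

x_1 = 125.37, x_2 = 245.52, x_3 = 341.04

Technical coefficients a_ij = z_ij / X_j:
  a_11 = 12.5/250 = 0.05, a_21 = 0/250 = 0.00, a_31 = 112.5/250 = 0.45
  a_12 = 80/400 = 0.20, a_22 = 80/400 = 0.20, a_32 = 160/400 = 0.40
  a_13 = 0/500 = 0.00, a_23 = 200/500 = 0.40, a_33 = 200/500 = 0.40
I − A =
  [   0.95    -0.20     0.00]
  [   0.00     0.80    -0.40]
  [  -0.45    -0.40     0.60]
Cofactors of I−A, C_ij = (−1)^(i+j)·(minor ij) (rows/columns in the sector order above):
  C_11 = (0.80)(0.60) − (-0.40)(-0.40) = 0.3200
  C_12 = −[(0.00)(0.60) − (-0.40)(-0.45)] = 0.1800
  C_13 = (0.00)(-0.40) − (0.80)(-0.45) = 0.3600
  C_21 = −[(-0.20)(0.60) − (0.00)(-0.40)] = 0.1200
  C_22 = (0.95)(0.60) − (0.00)(-0.45) = 0.5700
  C_23 = −[(0.95)(-0.40) − (-0.20)(-0.45)] = 0.4700
  C_31 = (-0.20)(-0.40) − (0.00)(0.80) = 0.0800
  C_32 = −[(0.95)(-0.40) − (0.00)(0.00)] = 0.3800
  C_33 = (0.95)(0.80) − (-0.20)(0.00) = 0.7600
det(I−A) = Σ_j (I−A)_1j·C_1j = (0.95)(0.3200) + (-0.20)(0.1800) + (0.00)(0.3600) = 0.2680
adj(I−A) = Cᵀ =
  [ 0.3200   0.1200   0.0800]
  [ 0.1800   0.5700   0.3800]
  [ 0.3600   0.4700   0.7600]
(I − A)⁻¹ = adj(I−A) / det(I−A) ≈
  [   1.1940     0.4478     0.2985]
  [   0.6716     2.1269     1.4179]
  [   1.3433     1.7537     2.8358]
x = (I − A)⁻¹ d = adj(I−A)·d / det(I−A), with det(I−A) = 0.2680:
  x_1 = (0.3200·70 + 0.1200·60 + 0.0800·50) / 0.2680 = 33.60 / 0.2680 ≈ 125.37
  x_2 = (0.1800·70 + 0.5700·60 + 0.3800·50) / 0.2680 = 65.80 / 0.2680 ≈ 245.52
  x_3 = (0.3600·70 + 0.4700·60 + 0.7600·50) / 0.2680 = 91.40 / 0.2680 ≈ 341.04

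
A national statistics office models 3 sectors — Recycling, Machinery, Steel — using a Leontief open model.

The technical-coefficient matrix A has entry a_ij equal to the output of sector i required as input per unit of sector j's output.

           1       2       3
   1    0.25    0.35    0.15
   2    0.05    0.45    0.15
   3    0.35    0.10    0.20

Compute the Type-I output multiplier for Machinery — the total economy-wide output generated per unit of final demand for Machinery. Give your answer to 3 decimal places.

I − A =
  [   0.75    -0.35    -0.15]
  [  -0.05     0.55    -0.15]
  [  -0.35    -0.10     0.80]
Cofactors of I−A, C_ij = (−1)^(i+j)·(minor ij) (rows/columns in the sector order above):
  C_11 = (0.55)(0.80) − (-0.15)(-0.10) = 0.4250
  C_12 = −[(-0.05)(0.80) − (-0.15)(-0.35)] = 0.0925
  C_13 = (-0.05)(-0.10) − (0.55)(-0.35) = 0.1975
  C_21 = −[(-0.35)(0.80) − (-0.15)(-0.10)] = 0.2950
  C_22 = (0.75)(0.80) − (-0.15)(-0.35) = 0.5475
  C_23 = −[(0.75)(-0.10) − (-0.35)(-0.35)] = 0.1975
  C_31 = (-0.35)(-0.15) − (-0.15)(0.55) = 0.1350
  C_32 = −[(0.75)(-0.15) − (-0.15)(-0.05)] = 0.1200
  C_33 = (0.75)(0.55) − (-0.35)(-0.05) = 0.3950
det(I−A) = Σ_j (I−A)_1j·C_1j = (0.75)(0.4250) + (-0.35)(0.0925) + (-0.15)(0.1975) = 0.25675
adj(I−A) = Cᵀ =
  [ 0.4250   0.2950   0.1350]
  [ 0.0925   0.5475   0.1200]
  [ 0.1975   0.1975   0.3950]
(I − A)⁻¹ = adj(I−A) / det(I−A) ≈
  [   1.6553     1.1490     0.5258]
  [   0.3603     2.1324     0.4674]
  [   0.7692     0.7692     1.5385]
The output multiplier for sector j is the column-j sum of the Leontief inverse (I − A)⁻¹ = adj(I−A) / det(I−A).
Column 2 of adj(I−A): (0.2950, 0.5475, 0.1975); det(I−A) = 0.25675.
m_2 = (0.2950 + 0.5475 + 0.1975) / 0.25675 = 1.04 / 0.25675 ≈ 4.051.

m_2 = 4.051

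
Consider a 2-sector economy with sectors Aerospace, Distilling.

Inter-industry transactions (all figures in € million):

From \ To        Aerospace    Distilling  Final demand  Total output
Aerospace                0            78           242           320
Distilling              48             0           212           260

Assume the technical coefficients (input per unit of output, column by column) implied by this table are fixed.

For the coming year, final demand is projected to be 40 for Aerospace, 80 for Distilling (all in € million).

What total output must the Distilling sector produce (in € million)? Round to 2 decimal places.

Technical coefficients a_ij = z_ij / X_j:
  a_AA = 0/320 = 0.00, a_DA = 48/320 = 0.15
  a_AD = 78/260 = 0.30, a_DD = 0/260 = 0.00
I − A =
  [   1.00    -0.30]
  [  -0.15     1.00]
det(I−A) = (1.00)(1.00) − (-0.30)(-0.15) = 0.9550
adj(I−A) = [[1.00, 0.30], [0.15, 1.00]]
(I − A)⁻¹ = adj(I−A) / det(I−A) ≈
  [   1.0471     0.3141]
  [   0.1571     1.0471]
x = (I − A)⁻¹ d = adj(I−A)·d / det(I−A), with det(I−A) = 0.9550:
  x_A = (1.00·40 + 0.30·80) / 0.9550 = 64.00 / 0.9550 ≈ 67.02
  x_D = (0.15·40 + 1.00·80) / 0.9550 = 86.00 / 0.9550 ≈ 90.05

x_D = 90.05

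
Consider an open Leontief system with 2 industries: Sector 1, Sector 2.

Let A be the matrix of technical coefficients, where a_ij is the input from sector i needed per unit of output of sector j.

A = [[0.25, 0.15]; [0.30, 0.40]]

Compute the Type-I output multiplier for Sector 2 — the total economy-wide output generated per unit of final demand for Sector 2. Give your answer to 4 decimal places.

m_2 = 2.2222

I − A =
  [   0.75    -0.15]
  [  -0.30     0.60]
det(I−A) = (0.75)(0.60) − (-0.15)(-0.30) = 0.4050
adj(I−A) = [[0.60, 0.15], [0.30, 0.75]]
(I − A)⁻¹ = adj(I−A) / det(I−A) ≈
  [   1.48148     0.37037]
  [   0.74074     1.85185]
The output multiplier for sector j is the column-j sum of the Leontief inverse (I − A)⁻¹ = adj(I−A) / det(I−A).
Column 2 of adj(I−A): (0.15, 0.75); det(I−A) = 0.4050.
m_2 = (0.15 + 0.75) / 0.4050 = 0.90 / 0.4050 ≈ 2.2222.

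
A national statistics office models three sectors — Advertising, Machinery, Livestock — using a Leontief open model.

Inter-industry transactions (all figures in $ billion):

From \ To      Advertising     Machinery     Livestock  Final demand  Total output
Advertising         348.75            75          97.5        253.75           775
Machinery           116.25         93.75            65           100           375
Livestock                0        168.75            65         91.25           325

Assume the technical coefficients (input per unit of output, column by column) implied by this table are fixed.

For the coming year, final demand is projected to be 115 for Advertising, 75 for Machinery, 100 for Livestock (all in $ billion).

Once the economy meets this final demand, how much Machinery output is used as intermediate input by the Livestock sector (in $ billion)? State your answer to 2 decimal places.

Technical coefficients a_ij = z_ij / X_j:
  a_AA = 348.75/775 = 0.45, a_MA = 116.25/775 = 0.15, a_LA = 0/775 = 0.00
  a_AM = 75/375 = 0.20, a_MM = 93.75/375 = 0.25, a_LM = 168.75/375 = 0.45
  a_AL = 97.5/325 = 0.30, a_ML = 65/325 = 0.20, a_LL = 65/325 = 0.20
I − A =
  [   0.55    -0.20    -0.30]
  [  -0.15     0.75    -0.20]
  [   0.00    -0.45     0.80]
Cofactors of I−A, C_ij = (−1)^(i+j)·(minor ij) (rows/columns in the sector order above):
  C_11 = (0.75)(0.80) − (-0.20)(-0.45) = 0.5100
  C_12 = −[(-0.15)(0.80) − (-0.20)(0.00)] = 0.1200
  C_13 = (-0.15)(-0.45) − (0.75)(0.00) = 0.0675
  C_21 = −[(-0.20)(0.80) − (-0.30)(-0.45)] = 0.2950
  C_22 = (0.55)(0.80) − (-0.30)(0.00) = 0.4400
  C_23 = −[(0.55)(-0.45) − (-0.20)(0.00)] = 0.2475
  C_31 = (-0.20)(-0.20) − (-0.30)(0.75) = 0.2650
  C_32 = −[(0.55)(-0.20) − (-0.30)(-0.15)] = 0.1550
  C_33 = (0.55)(0.75) − (-0.20)(-0.15) = 0.3825
det(I−A) = Σ_j (I−A)_1j·C_1j = (0.55)(0.5100) + (-0.20)(0.1200) + (-0.30)(0.0675) = 0.23625
adj(I−A) = Cᵀ =
  [ 0.5100   0.2950   0.2650]
  [ 0.1200   0.4400   0.1550]
  [ 0.0675   0.2475   0.3825]
(I − A)⁻¹ = adj(I−A) / det(I−A) ≈
  [   2.1587     1.2487     1.1217]
  [   0.5079     1.8624     0.6561]
  [   0.2857     1.0476     1.6190]
First solve x = (I − A)⁻¹ d = adj(I−A)·d / det(I−A); in particular x_L = (0.0675·115 + 0.2475·75 + 0.3825·100) / 0.23625 = 64.575 / 0.23625 ≈ 273.3333.
Intermediate flow from M to L: z_ML = a_ML · x_L = 0.20 × 64.575 / 0.23625 = 12.915 / 0.23625 ≈ 54.67.

z_ML = 54.67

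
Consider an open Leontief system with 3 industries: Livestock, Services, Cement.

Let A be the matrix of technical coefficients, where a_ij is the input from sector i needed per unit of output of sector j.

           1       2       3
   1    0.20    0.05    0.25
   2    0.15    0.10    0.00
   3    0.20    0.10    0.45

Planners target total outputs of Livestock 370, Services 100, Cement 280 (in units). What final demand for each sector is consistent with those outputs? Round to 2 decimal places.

d_1 = 221.00, d_2 = 34.50, d_3 = 70.00

I − A =
  [   0.80    -0.05    -0.25]
  [  -0.15     0.90     0.00]
  [  -0.20    -0.10     0.55]
d = (I − A) x:
  d_1 = (+0.80)·370 + (-0.05)·100 + (-0.25)·280 = 221.00
  d_2 = (-0.15)·370 + (+0.90)·100 + (+0.00)·280 = 34.50
  d_3 = (-0.20)·370 + (-0.10)·100 + (+0.55)·280 = 70.00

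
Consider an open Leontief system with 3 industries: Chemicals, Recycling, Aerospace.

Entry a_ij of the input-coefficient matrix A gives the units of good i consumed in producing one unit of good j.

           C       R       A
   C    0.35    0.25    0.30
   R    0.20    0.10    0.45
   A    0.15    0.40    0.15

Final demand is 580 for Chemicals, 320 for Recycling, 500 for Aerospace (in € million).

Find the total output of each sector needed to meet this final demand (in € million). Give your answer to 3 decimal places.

x_C = 2484.447, x_R = 1858.216, x_A = 1901.121

I − A =
  [   0.65    -0.25    -0.30]
  [  -0.20     0.90    -0.45]
  [  -0.15    -0.40     0.85]
Cofactors of I−A, C_ij = (−1)^(i+j)·(minor ij) (rows/columns in the sector order above):
  C_11 = (0.90)(0.85) − (-0.45)(-0.40) = 0.5850
  C_12 = −[(-0.20)(0.85) − (-0.45)(-0.15)] = 0.2375
  C_13 = (-0.20)(-0.40) − (0.90)(-0.15) = 0.2150
  C_21 = −[(-0.25)(0.85) − (-0.30)(-0.40)] = 0.3325
  C_22 = (0.65)(0.85) − (-0.30)(-0.15) = 0.5075
  C_23 = −[(0.65)(-0.40) − (-0.25)(-0.15)] = 0.2975
  C_31 = (-0.25)(-0.45) − (-0.30)(0.90) = 0.3825
  C_32 = −[(0.65)(-0.45) − (-0.30)(-0.20)] = 0.3525
  C_33 = (0.65)(0.90) − (-0.25)(-0.20) = 0.5350
det(I−A) = Σ_j (I−A)_1j·C_1j = (0.65)(0.5850) + (-0.25)(0.2375) + (-0.30)(0.2150) = 0.256375
adj(I−A) = Cᵀ =
  [ 0.5850   0.3325   0.3825]
  [ 0.2375   0.5075   0.3525]
  [ 0.2150   0.2975   0.5350]
(I − A)⁻¹ = adj(I−A) / det(I−A) ≈
  [   2.2818     1.2969     1.4920]
  [   0.9264     1.9795     1.3749]
  [   0.8386     1.1604     2.0868]
x = (I − A)⁻¹ d = adj(I−A)·d / det(I−A), with det(I−A) = 0.256375:
  x_C = (0.5850·580 + 0.3325·320 + 0.3825·500) / 0.256375 = 636.95 / 0.256375 ≈ 2484.447
  x_R = (0.2375·580 + 0.5075·320 + 0.3525·500) / 0.256375 = 476.40 / 0.256375 ≈ 1858.216
  x_A = (0.2150·580 + 0.2975·320 + 0.5350·500) / 0.256375 = 487.40 / 0.256375 ≈ 1901.121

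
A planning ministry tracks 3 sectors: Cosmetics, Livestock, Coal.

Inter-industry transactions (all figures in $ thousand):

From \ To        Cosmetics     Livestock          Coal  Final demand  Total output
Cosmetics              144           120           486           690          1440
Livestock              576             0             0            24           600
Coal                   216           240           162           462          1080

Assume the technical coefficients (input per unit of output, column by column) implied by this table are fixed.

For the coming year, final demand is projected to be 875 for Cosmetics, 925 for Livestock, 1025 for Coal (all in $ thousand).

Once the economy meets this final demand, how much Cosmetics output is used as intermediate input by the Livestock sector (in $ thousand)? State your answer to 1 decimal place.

z_12 = 404.4

Technical coefficients a_ij = z_ij / X_j:
  a_11 = 144/1440 = 0.10, a_21 = 576/1440 = 0.40, a_31 = 216/1440 = 0.15
  a_12 = 120/600 = 0.20, a_22 = 0/600 = 0.00, a_32 = 240/600 = 0.40
  a_13 = 486/1080 = 0.45, a_23 = 0/1080 = 0.00, a_33 = 162/1080 = 0.15
I − A =
  [   0.90    -0.20    -0.45]
  [  -0.40     1.00     0.00]
  [  -0.15    -0.40     0.85]
Cofactors of I−A, C_ij = (−1)^(i+j)·(minor ij) (rows/columns in the sector order above):
  C_11 = (1.00)(0.85) − (0.00)(-0.40) = 0.8500
  C_12 = −[(-0.40)(0.85) − (0.00)(-0.15)] = 0.3400
  C_13 = (-0.40)(-0.40) − (1.00)(-0.15) = 0.3100
  C_21 = −[(-0.20)(0.85) − (-0.45)(-0.40)] = 0.3500
  C_22 = (0.90)(0.85) − (-0.45)(-0.15) = 0.6975
  C_23 = −[(0.90)(-0.40) − (-0.20)(-0.15)] = 0.3900
  C_31 = (-0.20)(0.00) − (-0.45)(1.00) = 0.4500
  C_32 = −[(0.90)(0.00) − (-0.45)(-0.40)] = 0.1800
  C_33 = (0.90)(1.00) − (-0.20)(-0.40) = 0.8200
det(I−A) = Σ_j (I−A)_1j·C_1j = (0.90)(0.8500) + (-0.20)(0.3400) + (-0.45)(0.3100) = 0.5575
adj(I−A) = Cᵀ =
  [ 0.8500   0.3500   0.4500]
  [ 0.3400   0.6975   0.1800]
  [ 0.3100   0.3900   0.8200]
(I − A)⁻¹ = adj(I−A) / det(I−A) ≈
  [   1.5247     0.6278     0.8072]
  [   0.6099     1.2511     0.3229]
  [   0.5561     0.6996     1.4709]
First solve x = (I − A)⁻¹ d = adj(I−A)·d / det(I−A); in particular x_2 = (0.3400·875 + 0.6975·925 + 0.1800·1025) / 0.5575 = 1127.1875 / 0.5575 ≈ 2021.861.
Intermediate flow from 1 to 2: z_12 = a_12 · x_2 = 0.20 × 1127.1875 / 0.5575 = 225.4375 / 0.5575 ≈ 404.4.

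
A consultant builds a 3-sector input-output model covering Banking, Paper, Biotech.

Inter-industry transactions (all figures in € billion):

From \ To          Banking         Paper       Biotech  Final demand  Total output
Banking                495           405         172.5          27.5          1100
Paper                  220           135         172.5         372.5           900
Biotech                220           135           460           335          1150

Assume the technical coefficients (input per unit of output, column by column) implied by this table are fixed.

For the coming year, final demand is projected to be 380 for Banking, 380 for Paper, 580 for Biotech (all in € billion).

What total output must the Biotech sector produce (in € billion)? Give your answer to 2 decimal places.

x_3 = 2112.82

Technical coefficients a_ij = z_ij / X_j:
  a_11 = 495/1100 = 0.45, a_21 = 220/1100 = 0.20, a_31 = 220/1100 = 0.20
  a_12 = 405/900 = 0.45, a_22 = 135/900 = 0.15, a_32 = 135/900 = 0.15
  a_13 = 172.5/1150 = 0.15, a_23 = 172.5/1150 = 0.15, a_33 = 460/1150 = 0.40
I − A =
  [   0.55    -0.45    -0.15]
  [  -0.20     0.85    -0.15]
  [  -0.20    -0.15     0.60]
Cofactors of I−A, C_ij = (−1)^(i+j)·(minor ij) (rows/columns in the sector order above):
  C_11 = (0.85)(0.60) − (-0.15)(-0.15) = 0.4875
  C_12 = −[(-0.20)(0.60) − (-0.15)(-0.20)] = 0.1500
  C_13 = (-0.20)(-0.15) − (0.85)(-0.20) = 0.2000
  C_21 = −[(-0.45)(0.60) − (-0.15)(-0.15)] = 0.2925
  C_22 = (0.55)(0.60) − (-0.15)(-0.20) = 0.3000
  C_23 = −[(0.55)(-0.15) − (-0.45)(-0.20)] = 0.1725
  C_31 = (-0.45)(-0.15) − (-0.15)(0.85) = 0.1950
  C_32 = −[(0.55)(-0.15) − (-0.15)(-0.20)] = 0.1125
  C_33 = (0.55)(0.85) − (-0.45)(-0.20) = 0.3775
det(I−A) = Σ_j (I−A)_1j·C_1j = (0.55)(0.4875) + (-0.45)(0.1500) + (-0.15)(0.2000) = 0.170625
adj(I−A) = Cᵀ =
  [ 0.4875   0.2925   0.1950]
  [ 0.1500   0.3000   0.1125]
  [ 0.2000   0.1725   0.3775]
(I − A)⁻¹ = adj(I−A) / det(I−A) ≈
  [   2.8571     1.7143     1.1429]
  [   0.8791     1.7582     0.6593]
  [   1.1722     1.0110     2.2125]
x = (I − A)⁻¹ d = adj(I−A)·d / det(I−A), with det(I−A) = 0.170625:
  x_1 = (0.4875·380 + 0.2925·380 + 0.1950·580) / 0.170625 = 409.50 / 0.170625 = 2400.00
  x_2 = (0.1500·380 + 0.3000·380 + 0.1125·580) / 0.170625 = 236.25 / 0.170625 ≈ 1384.62
  x_3 = (0.2000·380 + 0.1725·380 + 0.3775·580) / 0.170625 = 360.50 / 0.170625 ≈ 2112.82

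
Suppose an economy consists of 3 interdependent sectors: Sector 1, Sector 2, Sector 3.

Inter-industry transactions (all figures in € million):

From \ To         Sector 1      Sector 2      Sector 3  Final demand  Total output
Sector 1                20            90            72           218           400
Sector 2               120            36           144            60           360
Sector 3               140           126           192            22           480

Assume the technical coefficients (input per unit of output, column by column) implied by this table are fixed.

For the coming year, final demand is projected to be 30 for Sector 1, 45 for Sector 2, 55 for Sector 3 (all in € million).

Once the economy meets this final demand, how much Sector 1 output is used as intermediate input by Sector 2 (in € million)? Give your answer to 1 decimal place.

z_12 = 44.8

Technical coefficients a_ij = z_ij / X_j:
  a_11 = 20/400 = 0.05, a_21 = 120/400 = 0.30, a_31 = 140/400 = 0.35
  a_12 = 90/360 = 0.25, a_22 = 36/360 = 0.10, a_32 = 126/360 = 0.35
  a_13 = 72/480 = 0.15, a_23 = 144/480 = 0.30, a_33 = 192/480 = 0.40
I − A =
  [   0.95    -0.25    -0.15]
  [  -0.30     0.90    -0.30]
  [  -0.35    -0.35     0.60]
Cofactors of I−A, C_ij = (−1)^(i+j)·(minor ij) (rows/columns in the sector order above):
  C_11 = (0.90)(0.60) − (-0.30)(-0.35) = 0.4350
  C_12 = −[(-0.30)(0.60) − (-0.30)(-0.35)] = 0.2850
  C_13 = (-0.30)(-0.35) − (0.90)(-0.35) = 0.4200
  C_21 = −[(-0.25)(0.60) − (-0.15)(-0.35)] = 0.2025
  C_22 = (0.95)(0.60) − (-0.15)(-0.35) = 0.5175
  C_23 = −[(0.95)(-0.35) − (-0.25)(-0.35)] = 0.4200
  C_31 = (-0.25)(-0.30) − (-0.15)(0.90) = 0.2100
  C_32 = −[(0.95)(-0.30) − (-0.15)(-0.30)] = 0.3300
  C_33 = (0.95)(0.90) − (-0.25)(-0.30) = 0.7800
det(I−A) = Σ_j (I−A)_1j·C_1j = (0.95)(0.4350) + (-0.25)(0.2850) + (-0.15)(0.4200) = 0.2790
adj(I−A) = Cᵀ =
  [ 0.4350   0.2025   0.2100]
  [ 0.2850   0.5175   0.3300]
  [ 0.4200   0.4200   0.7800]
(I − A)⁻¹ = adj(I−A) / det(I−A) ≈
  [   1.5591     0.7258     0.7527]
  [   1.0215     1.8548     1.1828]
  [   1.5054     1.5054     2.7957]
First solve x = (I − A)⁻¹ d = adj(I−A)·d / det(I−A); in particular x_2 = (0.2850·30 + 0.5175·45 + 0.3300·55) / 0.2790 = 49.9875 / 0.2790 ≈ 179.167.
Intermediate flow from 1 to 2: z_12 = a_12 · x_2 = 0.25 × 49.9875 / 0.2790 = 12.496875 / 0.2790 ≈ 44.8.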